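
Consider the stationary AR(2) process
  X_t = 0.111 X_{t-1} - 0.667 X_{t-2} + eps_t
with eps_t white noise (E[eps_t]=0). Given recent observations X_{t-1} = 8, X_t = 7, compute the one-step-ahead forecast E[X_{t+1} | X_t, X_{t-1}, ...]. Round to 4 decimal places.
E[X_{t+1} \mid \mathcal F_t] = -4.5590

For an AR(p) model X_t = c + sum_i phi_i X_{t-i} + eps_t, the
one-step-ahead conditional mean is
  E[X_{t+1} | X_t, ...] = c + sum_i phi_i X_{t+1-i}.
Substitute known values:
  E[X_{t+1} | ...] = (0.111) * (7) + (-0.667) * (8)
                   = -4.5590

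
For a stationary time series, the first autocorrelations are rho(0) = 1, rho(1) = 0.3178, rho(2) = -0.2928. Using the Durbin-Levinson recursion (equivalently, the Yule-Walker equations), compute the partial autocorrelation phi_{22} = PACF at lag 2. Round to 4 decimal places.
\phi_{22} = -0.4380

The PACF at lag k is phi_{kk}, the last component of the solution
to the Yule-Walker system G_k phi = r_k where
  (G_k)_{ij} = rho(|i - j|), (r_k)_i = rho(i), i,j = 1..k.
Equivalently, Durbin-Levinson gives phi_{kk} iteratively:
  phi_{11} = rho(1)
  phi_{kk} = [rho(k) - sum_{j=1..k-1} phi_{k-1,j} rho(k-j)]
            / [1 - sum_{j=1..k-1} phi_{k-1,j} rho(j)],
  phi_{k,j} = phi_{k-1,j} - phi_{kk} phi_{k-1,k-j},  j = 1..k-1.
Step k = 1:
  phi_11 = rho(1) = 0.3178.
Step k = 2:
  phi_22 = [rho(2) - phi_11 rho(1)] / [1 - phi_11 rho(1)] = [-0.2928 - (0.3178)(0.3178)] / [1 - (0.3178)(0.3178)]
         = -0.39379684 / 0.89900316 = -0.438.
Therefore phi_{22} = -0.4380.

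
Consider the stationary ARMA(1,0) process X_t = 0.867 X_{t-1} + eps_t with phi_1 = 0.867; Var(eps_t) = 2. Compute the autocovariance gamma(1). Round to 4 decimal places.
\gamma(1) = 6.9832

Multiply the model equation by X_{t-k} and take expectations. With theta_0 = psi_0 = 1 and psi_j the MA(infinity) weights, this gives
  gamma(k) - sum_i phi_i gamma(k-i) = c_k,
  c_k = sigma^2 * sum_{j=k..q} theta_j psi_{j-k}   (c_k = 0 for k > q),
using gamma(-m) = gamma(m).
Pure AR (q = 0): c_0 = sigma^2 = 2, c_k = 0 for k >= 1.
Equations for k = 0 and k = 1 (AR order 1):
  gamma(0) = phi_1 gamma(1) + c_0
  gamma(1) = phi_1 gamma(0) + c_1
Substituting the second into the first: gamma(0) (1 - phi_1^2) = c_0 + phi_1 c_1, so
  gamma(0) = c_0 / (1 - phi_1^2) = 2 / (1 - (0.867)^2) = 2 / 0.248311 = 8.054416.
  gamma(1) = phi_1 gamma(0) = (0.867)(8.054416) = 6.983178.
Therefore gamma(1) = 6.9832 (to 4 decimal places).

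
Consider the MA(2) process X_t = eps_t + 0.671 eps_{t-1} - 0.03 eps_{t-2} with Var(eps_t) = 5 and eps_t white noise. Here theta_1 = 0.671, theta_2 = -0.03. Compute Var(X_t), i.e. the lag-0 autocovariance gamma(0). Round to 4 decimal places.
\gamma(0) = 7.2557

For an MA(q) process X_t = eps_t + sum_i theta_i eps_{t-i} with
Var(eps_t) = sigma^2, the variance is
  gamma(0) = sigma^2 * (1 + sum_i theta_i^2).
  sum_i theta_i^2 = (0.671)^2 + (-0.03)^2 = 0.450241 + 0.0009 = 0.451141.
  gamma(0) = 5 * (1 + 0.451141) = 5 * 1.451141 = 7.255705, which rounds to 7.2557.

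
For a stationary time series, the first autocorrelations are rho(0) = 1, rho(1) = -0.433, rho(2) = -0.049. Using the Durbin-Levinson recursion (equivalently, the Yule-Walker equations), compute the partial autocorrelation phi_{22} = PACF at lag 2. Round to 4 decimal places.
\phi_{22} = -0.2911

The PACF at lag k is phi_{kk}, the last component of the solution
to the Yule-Walker system G_k phi = r_k where
  (G_k)_{ij} = rho(|i - j|), (r_k)_i = rho(i), i,j = 1..k.
Equivalently, Durbin-Levinson gives phi_{kk} iteratively:
  phi_{11} = rho(1)
  phi_{kk} = [rho(k) - sum_{j=1..k-1} phi_{k-1,j} rho(k-j)]
            / [1 - sum_{j=1..k-1} phi_{k-1,j} rho(j)],
  phi_{k,j} = phi_{k-1,j} - phi_{kk} phi_{k-1,k-j},  j = 1..k-1.
Step k = 1:
  phi_11 = rho(1) = -0.433.
Step k = 2:
  phi_22 = [rho(2) - phi_11 rho(1)] / [1 - phi_11 rho(1)] = [-0.049 - (-0.433)(-0.433)] / [1 - (-0.433)(-0.433)]
         = -0.236489 / 0.812511 = -0.2911.
Therefore phi_{22} = -0.2911.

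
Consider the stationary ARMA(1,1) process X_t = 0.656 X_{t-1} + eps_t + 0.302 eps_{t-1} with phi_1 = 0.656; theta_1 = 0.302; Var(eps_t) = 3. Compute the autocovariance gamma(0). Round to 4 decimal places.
\gamma(0) = 7.8332

Multiply the model equation by X_{t-k} and take expectations. With theta_0 = psi_0 = 1 and psi_j the MA(infinity) weights, this gives
  gamma(k) - sum_i phi_i gamma(k-i) = c_k,
  c_k = sigma^2 * sum_{j=k..q} theta_j psi_{j-k}   (c_k = 0 for k > q),
using gamma(-m) = gamma(m).
psi-weights needed (psi_j = theta_j + sum_i phi_i psi_{j-i}):
  psi_1 = theta_1 + phi_1 = 0.302 + (0.656) = 0.958
Right-hand sides:
  c_0 = sigma^2 (1 + theta_1 psi_1) = 3 * (1 + (0.302)(0.958)) = 3 * 1.289316 = 3.867948
  c_1 = sigma^2 theta_1 = 3 * (0.302) = 0.906
  c_2 = 0
Equations for k = 0 and k = 1 (AR order 1):
  gamma(0) = phi_1 gamma(1) + c_0
  gamma(1) = phi_1 gamma(0) + c_1
Substituting the second into the first: gamma(0) (1 - phi_1^2) = c_0 + phi_1 c_1, so
  gamma(0) = (c_0 + phi_1 c_1) / (1 - phi_1^2) = (3.867948 + (0.656)(0.906)) / (1 - (0.656)^2) = 4.462284 / 0.569664 = 7.833186.
Therefore gamma(0) = 7.8332 (to 4 decimal places).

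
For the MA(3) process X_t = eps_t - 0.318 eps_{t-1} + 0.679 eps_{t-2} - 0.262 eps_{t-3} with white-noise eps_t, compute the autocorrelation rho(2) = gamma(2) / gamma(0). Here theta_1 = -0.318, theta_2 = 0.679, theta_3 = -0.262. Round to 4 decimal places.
\rho(2) = 0.4674

For an MA(q) process with theta_0 = 1, the autocovariance is
  gamma(k) = sigma^2 * sum_{i=0..q-k} theta_i * theta_{i+k},
and rho(k) = gamma(k) / gamma(0). Sigma^2 cancels.
  numerator   = (1)*(0.679) + (-0.318)*(-0.262) = 0.762316.
  denominator = (1)^2 + (-0.318)^2 + (0.679)^2 + (-0.262)^2 = 1.630809.
  rho(2) = 0.762316 / 1.630809 = 0.4674.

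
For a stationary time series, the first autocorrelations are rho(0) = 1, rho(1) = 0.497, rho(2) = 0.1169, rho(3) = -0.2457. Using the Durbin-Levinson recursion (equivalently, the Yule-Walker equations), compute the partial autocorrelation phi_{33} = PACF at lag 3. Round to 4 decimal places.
\phi_{33} = -0.3121

The PACF at lag k is phi_{kk}, the last component of the solution
to the Yule-Walker system G_k phi = r_k where
  (G_k)_{ij} = rho(|i - j|), (r_k)_i = rho(i), i,j = 1..k.
Equivalently, Durbin-Levinson gives phi_{kk} iteratively:
  phi_{11} = rho(1)
  phi_{kk} = [rho(k) - sum_{j=1..k-1} phi_{k-1,j} rho(k-j)]
            / [1 - sum_{j=1..k-1} phi_{k-1,j} rho(j)],
  phi_{k,j} = phi_{k-1,j} - phi_{kk} phi_{k-1,k-j},  j = 1..k-1.
Step k = 1:
  phi_11 = rho(1) = 0.497.
Step k = 2:
  phi_22 = [rho(2) - phi_11 rho(1)] / [1 - phi_11 rho(1)] = [0.1169 - (0.497)(0.497)] / [1 - (0.497)(0.497)]
         = -0.130109 / 0.752991 = -0.17279.
  Update: phi_21 = phi_11 - phi_22 phi_11 = 0.497 - (-0.17279)(0.497) = 0.582876.
Step k = 3:
  phi_33 = [rho(3) - phi_21 rho(2) - phi_22 rho(1)] / [1 - phi_21 rho(1) - phi_22 rho(2)]
    numerator   = -0.2457 - (0.582876)(0.1169) - (-0.17279)(0.497) = -0.22796183
    denominator = 1 - (0.582876)(0.497) - (-0.17279)(0.1169) = 0.73050952
  phi_33 = -0.22796183 / 0.73050952 = -0.3121.
Therefore phi_{33} = -0.3121.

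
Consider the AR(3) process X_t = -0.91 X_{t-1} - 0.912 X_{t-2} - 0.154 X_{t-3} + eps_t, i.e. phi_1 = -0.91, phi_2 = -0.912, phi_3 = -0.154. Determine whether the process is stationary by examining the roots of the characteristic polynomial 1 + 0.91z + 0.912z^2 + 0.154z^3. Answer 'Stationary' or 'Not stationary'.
\text{Stationary}

The AR(p) characteristic polynomial is P(z) = 1 + 0.91z + 0.912z^2 + 0.154z^3.
Stationarity requires all roots to lie outside the unit circle, i.e. |z| > 1 for every root.
Degree 3: look for a simple real root z0 first, then factor out (1 - z/z0) and solve the remaining quadratic.
Testing z0 = -5: P(-5) = 1 + (0.91)(-5) + (0.912)(-5)^2 + (0.154)(-5)^3
  = 1 + (-4.55) + (22.8) + (-19.25) = 0.  So z_0 = -5 is a root, |z_0| = 5.
Divide out the factor (1 + 0.2 z) = (1 - z/z0) (since 1/z0 = -0.2):
  P(z) = (1 + 0.2 z)(1 + (0.71) z + (0.77) z^2)
  [check: z-coef 0.71 - (-0.2) = 0.91; z^2-coef 0.77 - (-0.2)(0.71) = 0.912; z^3-coef -(-0.2)(0.77) = 0.154.]
Remaining roots from the quadratic factor 1 + (0.71) z + (0.77) z^2:
  Set 1 + (0.71) z + (0.77) z^2 = 0, i.e. a z^2 + b z + c = 0 with a = 0.77, b = 0.71, c = 1.
  Discriminant D = b^2 - 4ac = (0.71)^2 - 4*(0.77)*1 = 0.5041 - (3.08) = -2.5759.
  D < 0, so the roots are the complex-conjugate pair z = (-b +/- i sqrt(-D)) / (2a) = -0.461 +/- 1.0422i.
  For a conjugate pair |z|^2 = z * conj(z) = (product of roots) = c/a = 1/(0.77) = 1.298701, so |z| = sqrt(1.298701) = 1.1396 for both roots.
Moduli of all roots: 5.0000, 1.1396, 1.1396.
All moduli strictly greater than 1? Yes.
Verdict: Stationary.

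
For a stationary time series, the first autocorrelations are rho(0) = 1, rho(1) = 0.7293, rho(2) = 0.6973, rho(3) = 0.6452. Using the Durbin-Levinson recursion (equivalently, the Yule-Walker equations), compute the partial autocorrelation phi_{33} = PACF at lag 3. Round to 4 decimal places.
\phi_{33} = 0.1432

The PACF at lag k is phi_{kk}, the last component of the solution
to the Yule-Walker system G_k phi = r_k where
  (G_k)_{ij} = rho(|i - j|), (r_k)_i = rho(i), i,j = 1..k.
Equivalently, Durbin-Levinson gives phi_{kk} iteratively:
  phi_{11} = rho(1)
  phi_{kk} = [rho(k) - sum_{j=1..k-1} phi_{k-1,j} rho(k-j)]
            / [1 - sum_{j=1..k-1} phi_{k-1,j} rho(j)],
  phi_{k,j} = phi_{k-1,j} - phi_{kk} phi_{k-1,k-j},  j = 1..k-1.
Step k = 1:
  phi_11 = rho(1) = 0.7293.
Step k = 2:
  phi_22 = [rho(2) - phi_11 rho(1)] / [1 - phi_11 rho(1)] = [0.6973 - (0.7293)(0.7293)] / [1 - (0.7293)(0.7293)]
         = 0.16542151 / 0.46812151 = 0.353373.
  Update: phi_21 = phi_11 - phi_22 phi_11 = 0.7293 - (0.353373)(0.7293) = 0.471585.
Step k = 3:
  phi_33 = [rho(3) - phi_21 rho(2) - phi_22 rho(1)] / [1 - phi_21 rho(1) - phi_22 rho(2)]
    numerator   = 0.6452 - (0.471585)(0.6973) - (0.353373)(0.7293) = 0.0586488
    denominator = 1 - (0.471585)(0.7293) - (0.353373)(0.6973) = 0.40966601
  phi_33 = 0.0586488 / 0.40966601 = 0.1432.
Therefore phi_{33} = 0.1432.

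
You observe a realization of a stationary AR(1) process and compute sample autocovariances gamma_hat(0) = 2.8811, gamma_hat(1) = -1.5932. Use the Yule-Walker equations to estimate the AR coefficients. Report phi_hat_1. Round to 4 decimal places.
\hat\phi_{1} = -0.5530

The Yule-Walker equations for an AR(p) process read, in matrix form,
  Gamma_p phi = r_p,   with   (Gamma_p)_{ij} = gamma(|i - j|),
                       (r_p)_i = gamma(i),   i,j = 1..p.
Substitute the sample gammas (Toeplitz matrix and right-hand side of size 1):
  Gamma_p = [[2.8811]]
  r_p     = [-1.5932]
With p = 1 this is the single equation gamma(0) phi_1 = gamma(1):
  phi_hat_1 = gamma(1) / gamma(0) = -1.5932 / 2.8811 = -0.5530.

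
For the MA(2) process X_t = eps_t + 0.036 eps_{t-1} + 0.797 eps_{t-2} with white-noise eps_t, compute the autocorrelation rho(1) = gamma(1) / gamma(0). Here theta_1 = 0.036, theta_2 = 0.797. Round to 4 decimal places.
\rho(1) = 0.0395

For an MA(q) process with theta_0 = 1, the autocovariance is
  gamma(k) = sigma^2 * sum_{i=0..q-k} theta_i * theta_{i+k},
and rho(k) = gamma(k) / gamma(0). Sigma^2 cancels.
  numerator   = (1)*(0.036) + (0.036)*(0.797) = 0.064692.
  denominator = (1)^2 + (0.036)^2 + (0.797)^2 = 1.636505.
  rho(1) = 0.064692 / 1.636505 = 0.0395.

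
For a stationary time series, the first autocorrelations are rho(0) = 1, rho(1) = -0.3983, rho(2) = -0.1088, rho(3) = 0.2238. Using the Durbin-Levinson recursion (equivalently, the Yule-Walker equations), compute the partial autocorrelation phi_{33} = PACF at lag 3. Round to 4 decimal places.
\phi_{33} = 0.0530

The PACF at lag k is phi_{kk}, the last component of the solution
to the Yule-Walker system G_k phi = r_k where
  (G_k)_{ij} = rho(|i - j|), (r_k)_i = rho(i), i,j = 1..k.
Equivalently, Durbin-Levinson gives phi_{kk} iteratively:
  phi_{11} = rho(1)
  phi_{kk} = [rho(k) - sum_{j=1..k-1} phi_{k-1,j} rho(k-j)]
            / [1 - sum_{j=1..k-1} phi_{k-1,j} rho(j)],
  phi_{k,j} = phi_{k-1,j} - phi_{kk} phi_{k-1,k-j},  j = 1..k-1.
Step k = 1:
  phi_11 = rho(1) = -0.3983.
Step k = 2:
  phi_22 = [rho(2) - phi_11 rho(1)] / [1 - phi_11 rho(1)] = [-0.1088 - (-0.3983)(-0.3983)] / [1 - (-0.3983)(-0.3983)]
         = -0.26744289 / 0.84135711 = -0.317871.
  Update: phi_21 = phi_11 - phi_22 phi_11 = -0.3983 - (-0.317871)(-0.3983) = -0.524908.
Step k = 3:
  phi_33 = [rho(3) - phi_21 rho(2) - phi_22 rho(1)] / [1 - phi_21 rho(1) - phi_22 rho(2)]
    numerator   = 0.2238 - (-0.524908)(-0.1088) - (-0.317871)(-0.3983) = 0.04008206
    denominator = 1 - (-0.524908)(-0.3983) - (-0.317871)(-0.1088) = 0.75634481
  phi_33 = 0.04008206 / 0.75634481 = 0.053.
Therefore phi_{33} = 0.0530.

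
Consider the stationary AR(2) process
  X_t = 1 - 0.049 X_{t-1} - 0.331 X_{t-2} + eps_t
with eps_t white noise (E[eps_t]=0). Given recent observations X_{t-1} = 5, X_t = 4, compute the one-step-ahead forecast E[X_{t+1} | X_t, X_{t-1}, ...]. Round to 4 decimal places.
E[X_{t+1} \mid \mathcal F_t] = -0.8510

For an AR(p) model X_t = c + sum_i phi_i X_{t-i} + eps_t, the
one-step-ahead conditional mean is
  E[X_{t+1} | X_t, ...] = c + sum_i phi_i X_{t+1-i}.
Substitute known values:
  E[X_{t+1} | ...] = 1 + (-0.049) * (4) + (-0.331) * (5)
                   = -0.8510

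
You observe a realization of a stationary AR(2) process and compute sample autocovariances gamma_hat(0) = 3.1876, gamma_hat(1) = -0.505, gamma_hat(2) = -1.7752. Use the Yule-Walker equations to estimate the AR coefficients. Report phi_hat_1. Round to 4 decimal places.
\hat\phi_{1} = -0.2530

The Yule-Walker equations for an AR(p) process read, in matrix form,
  Gamma_p phi = r_p,   with   (Gamma_p)_{ij} = gamma(|i - j|),
                       (r_p)_i = gamma(i),   i,j = 1..p.
Substitute the sample gammas (Toeplitz matrix and right-hand side of size 2):
  Gamma_p = [[3.1876, -0.505], [-0.505, 3.1876]]
  r_p     = [-0.505, -1.7752]
Written out:
  3.1876 phi_1 - 0.505 phi_2 = -0.505
  -0.505 phi_1 + 3.1876 phi_2 = -1.7752
Solve by Cramer's rule:
  det = gamma(0)^2 - gamma(1)^2 = (3.1876)^2 - (-0.505)^2 = 10.16079376 - 0.255025 = 9.90576876
  phi_hat_1 = [gamma(1) gamma(0) - gamma(1) gamma(2)] / det = [(-0.505)(3.1876) - (-0.505)(-1.7752)] / 9.90576876 = -2.506214 / 9.90576876 = -0.253
  phi_hat_2 = [gamma(0) gamma(2) - gamma(1)^2] / det = [(3.1876)(-1.7752) - (-0.505)^2] / 9.90576876 = -5.91365252 / 9.90576876 = -0.597
So phi_hat = [-0.2530, -0.5970].
Therefore phi_hat_1 = -0.2530.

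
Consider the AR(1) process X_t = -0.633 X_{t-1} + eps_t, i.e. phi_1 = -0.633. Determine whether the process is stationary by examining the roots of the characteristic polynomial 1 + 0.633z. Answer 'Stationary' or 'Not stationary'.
\text{Stationary}

The AR(p) characteristic polynomial is P(z) = 1 + 0.633z.
Stationarity requires all roots to lie outside the unit circle, i.e. |z| > 1 for every root.
This is linear in z: 1 + (0.633) z = 0  =>  z = -1/(0.633) = -1.579779,  |z| = 1.579779.
Moduli of all roots: 1.5798.
All moduli strictly greater than 1? Yes.
Verdict: Stationary.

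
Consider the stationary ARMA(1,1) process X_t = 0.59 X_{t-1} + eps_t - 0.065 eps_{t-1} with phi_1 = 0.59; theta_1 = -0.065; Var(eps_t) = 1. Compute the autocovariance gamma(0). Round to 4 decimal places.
\gamma(0) = 1.4228

Multiply the model equation by X_{t-k} and take expectations. With theta_0 = psi_0 = 1 and psi_j the MA(infinity) weights, this gives
  gamma(k) - sum_i phi_i gamma(k-i) = c_k,
  c_k = sigma^2 * sum_{j=k..q} theta_j psi_{j-k}   (c_k = 0 for k > q),
using gamma(-m) = gamma(m).
psi-weights needed (psi_j = theta_j + sum_i phi_i psi_{j-i}):
  psi_1 = theta_1 + phi_1 = -0.065 + (0.59) = 0.525
Right-hand sides:
  c_0 = sigma^2 (1 + theta_1 psi_1) = 1 * (1 + (-0.065)(0.525)) = 1 * 0.965875 = 0.965875
  c_1 = sigma^2 theta_1 = 1 * (-0.065) = -0.065
  c_2 = 0
Equations for k = 0 and k = 1 (AR order 1):
  gamma(0) = phi_1 gamma(1) + c_0
  gamma(1) = phi_1 gamma(0) + c_1
Substituting the second into the first: gamma(0) (1 - phi_1^2) = c_0 + phi_1 c_1, so
  gamma(0) = (c_0 + phi_1 c_1) / (1 - phi_1^2) = (0.965875 + (0.59)(-0.065)) / (1 - (0.59)^2) = 0.927525 / 0.6519 = 1.422803.
Therefore gamma(0) = 1.4228 (to 4 decimal places).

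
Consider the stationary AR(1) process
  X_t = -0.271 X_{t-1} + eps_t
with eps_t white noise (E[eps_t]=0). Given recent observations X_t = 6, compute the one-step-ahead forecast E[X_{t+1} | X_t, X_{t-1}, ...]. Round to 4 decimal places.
E[X_{t+1} \mid \mathcal F_t] = -1.6260

For an AR(p) model X_t = c + sum_i phi_i X_{t-i} + eps_t, the
one-step-ahead conditional mean is
  E[X_{t+1} | X_t, ...] = c + sum_i phi_i X_{t+1-i}.
Substitute known values:
  E[X_{t+1} | ...] = (-0.271) * (6)
                   = -1.6260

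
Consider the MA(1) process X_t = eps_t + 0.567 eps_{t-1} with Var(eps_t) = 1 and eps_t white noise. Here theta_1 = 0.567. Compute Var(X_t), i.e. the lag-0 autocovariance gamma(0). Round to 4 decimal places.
\gamma(0) = 1.3215

For an MA(q) process X_t = eps_t + sum_i theta_i eps_{t-i} with
Var(eps_t) = sigma^2, the variance is
  gamma(0) = sigma^2 * (1 + sum_i theta_i^2).
  sum_i theta_i^2 = (0.567)^2 = 0.321489.
  gamma(0) = 1 * (1 + 0.321489) = 1 * 1.321489 = 1.321489, which rounds to 1.3215.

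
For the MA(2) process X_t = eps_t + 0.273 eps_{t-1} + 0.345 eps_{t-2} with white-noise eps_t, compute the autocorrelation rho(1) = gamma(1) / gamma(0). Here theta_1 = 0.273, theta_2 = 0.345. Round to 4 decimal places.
\rho(1) = 0.3076

For an MA(q) process with theta_0 = 1, the autocovariance is
  gamma(k) = sigma^2 * sum_{i=0..q-k} theta_i * theta_{i+k},
and rho(k) = gamma(k) / gamma(0). Sigma^2 cancels.
  numerator   = (1)*(0.273) + (0.273)*(0.345) = 0.367185.
  denominator = (1)^2 + (0.273)^2 + (0.345)^2 = 1.193554.
  rho(1) = 0.367185 / 1.193554 = 0.3076.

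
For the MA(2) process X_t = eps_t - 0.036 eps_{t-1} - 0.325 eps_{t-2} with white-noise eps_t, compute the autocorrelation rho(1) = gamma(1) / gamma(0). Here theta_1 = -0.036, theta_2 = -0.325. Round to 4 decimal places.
\rho(1) = -0.0220

For an MA(q) process with theta_0 = 1, the autocovariance is
  gamma(k) = sigma^2 * sum_{i=0..q-k} theta_i * theta_{i+k},
and rho(k) = gamma(k) / gamma(0). Sigma^2 cancels.
  numerator   = (1)*(-0.036) + (-0.036)*(-0.325) = -0.0243.
  denominator = (1)^2 + (-0.036)^2 + (-0.325)^2 = 1.106921.
  rho(1) = -0.0243 / 1.106921 = -0.0220.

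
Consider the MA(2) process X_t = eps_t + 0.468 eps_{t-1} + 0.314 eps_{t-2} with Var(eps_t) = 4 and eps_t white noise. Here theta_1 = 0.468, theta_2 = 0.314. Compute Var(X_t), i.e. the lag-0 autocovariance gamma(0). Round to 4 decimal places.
\gamma(0) = 5.2705

For an MA(q) process X_t = eps_t + sum_i theta_i eps_{t-i} with
Var(eps_t) = sigma^2, the variance is
  gamma(0) = sigma^2 * (1 + sum_i theta_i^2).
  sum_i theta_i^2 = (0.468)^2 + (0.314)^2 = 0.219024 + 0.098596 = 0.31762.
  gamma(0) = 4 * (1 + 0.31762) = 4 * 1.31762 = 5.27048, which rounds to 5.2705.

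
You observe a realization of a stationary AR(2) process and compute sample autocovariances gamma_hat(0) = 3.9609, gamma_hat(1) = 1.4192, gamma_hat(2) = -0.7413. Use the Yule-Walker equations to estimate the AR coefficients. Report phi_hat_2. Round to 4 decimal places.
\hat\phi_{2} = -0.3620

The Yule-Walker equations for an AR(p) process read, in matrix form,
  Gamma_p phi = r_p,   with   (Gamma_p)_{ij} = gamma(|i - j|),
                       (r_p)_i = gamma(i),   i,j = 1..p.
Substitute the sample gammas (Toeplitz matrix and right-hand side of size 2):
  Gamma_p = [[3.9609, 1.4192], [1.4192, 3.9609]]
  r_p     = [1.4192, -0.7413]
Written out:
  3.9609 phi_1 + 1.4192 phi_2 = 1.4192
  1.4192 phi_1 + 3.9609 phi_2 = -0.7413
Solve by Cramer's rule:
  det = gamma(0)^2 - gamma(1)^2 = (3.9609)^2 - (1.4192)^2 = 15.68872881 - 2.01412864 = 13.67460017
  phi_hat_1 = [gamma(1) gamma(0) - gamma(1) gamma(2)] / det = [(1.4192)(3.9609) - (1.4192)(-0.7413)] / 13.67460017 = 6.67336224 / 13.67460017 = 0.488
  phi_hat_2 = [gamma(0) gamma(2) - gamma(1)^2] / det = [(3.9609)(-0.7413) - (1.4192)^2] / 13.67460017 = -4.95034381 / 13.67460017 = -0.362
So phi_hat = [0.4880, -0.3620].
Therefore phi_hat_2 = -0.3620.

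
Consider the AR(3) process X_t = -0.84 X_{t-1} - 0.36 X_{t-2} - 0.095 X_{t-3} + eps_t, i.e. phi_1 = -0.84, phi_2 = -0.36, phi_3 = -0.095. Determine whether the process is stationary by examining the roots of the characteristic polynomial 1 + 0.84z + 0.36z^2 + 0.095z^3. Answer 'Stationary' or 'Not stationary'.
\text{Stationary}

The AR(p) characteristic polynomial is P(z) = 1 + 0.84z + 0.36z^2 + 0.095z^3.
Stationarity requires all roots to lie outside the unit circle, i.e. |z| > 1 for every root.
Degree 3: look for a simple real root z0 first, then factor out (1 - z/z0) and solve the remaining quadratic.
Testing z0 = -2: P(-2) = 1 + (0.84)(-2) + (0.36)(-2)^2 + (0.095)(-2)^3
  = 1 + (-1.68) + (1.44) + (-0.76) = 0.  So z_0 = -2 is a root, |z_0| = 2.
Divide out the factor (1 + 0.5 z) = (1 - z/z0) (since 1/z0 = -0.5):
  P(z) = (1 + 0.5 z)(1 + (0.34) z + (0.19) z^2)
  [check: z-coef 0.34 - (-0.5) = 0.84; z^2-coef 0.19 - (-0.5)(0.34) = 0.36; z^3-coef -(-0.5)(0.19) = 0.095.]
Remaining roots from the quadratic factor 1 + (0.34) z + (0.19) z^2:
  Set 1 + (0.34) z + (0.19) z^2 = 0, i.e. a z^2 + b z + c = 0 with a = 0.19, b = 0.34, c = 1.
  Discriminant D = b^2 - 4ac = (0.34)^2 - 4*(0.19)*1 = 0.1156 - (0.76) = -0.6444.
  D < 0, so the roots are the complex-conjugate pair z = (-b +/- i sqrt(-D)) / (2a) = -0.8947 +/- 2.1125i.
  For a conjugate pair |z|^2 = z * conj(z) = (product of roots) = c/a = 1/(0.19) = 5.263158, so |z| = sqrt(5.263158) = 2.2942 for both roots.
Moduli of all roots: 2.0000, 2.2942, 2.2942.
All moduli strictly greater than 1? Yes.
Verdict: Stationary.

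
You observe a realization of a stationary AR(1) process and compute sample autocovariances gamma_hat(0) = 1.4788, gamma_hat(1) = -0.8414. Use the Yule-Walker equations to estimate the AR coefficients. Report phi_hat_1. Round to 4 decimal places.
\hat\phi_{1} = -0.5690

The Yule-Walker equations for an AR(p) process read, in matrix form,
  Gamma_p phi = r_p,   with   (Gamma_p)_{ij} = gamma(|i - j|),
                       (r_p)_i = gamma(i),   i,j = 1..p.
Substitute the sample gammas (Toeplitz matrix and right-hand side of size 1):
  Gamma_p = [[1.4788]]
  r_p     = [-0.8414]
With p = 1 this is the single equation gamma(0) phi_1 = gamma(1):
  phi_hat_1 = gamma(1) / gamma(0) = -0.8414 / 1.4788 = -0.5690.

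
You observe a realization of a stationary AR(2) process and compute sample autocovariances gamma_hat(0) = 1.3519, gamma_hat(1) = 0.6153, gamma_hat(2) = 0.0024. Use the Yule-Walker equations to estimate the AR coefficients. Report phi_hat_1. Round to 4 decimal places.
\hat\phi_{1} = 0.5730

The Yule-Walker equations for an AR(p) process read, in matrix form,
  Gamma_p phi = r_p,   with   (Gamma_p)_{ij} = gamma(|i - j|),
                       (r_p)_i = gamma(i),   i,j = 1..p.
Substitute the sample gammas (Toeplitz matrix and right-hand side of size 2):
  Gamma_p = [[1.3519, 0.6153], [0.6153, 1.3519]]
  r_p     = [0.6153, 0.0024]
Written out:
  1.3519 phi_1 + 0.6153 phi_2 = 0.6153
  0.6153 phi_1 + 1.3519 phi_2 = 0.0024
Solve by Cramer's rule:
  det = gamma(0)^2 - gamma(1)^2 = (1.3519)^2 - (0.6153)^2 = 1.82763361 - 0.37859409 = 1.44903952
  phi_hat_1 = [gamma(1) gamma(0) - gamma(1) gamma(2)] / det = [(0.6153)(1.3519) - (0.6153)(0.0024)] / 1.44903952 = 0.83034735 / 1.44903952 = 0.573
  phi_hat_2 = [gamma(0) gamma(2) - gamma(1)^2] / det = [(1.3519)(0.0024) - (0.6153)^2] / 1.44903952 = -0.37534953 / 1.44903952 = -0.259
So phi_hat = [0.5730, -0.2590].
Therefore phi_hat_1 = 0.5730.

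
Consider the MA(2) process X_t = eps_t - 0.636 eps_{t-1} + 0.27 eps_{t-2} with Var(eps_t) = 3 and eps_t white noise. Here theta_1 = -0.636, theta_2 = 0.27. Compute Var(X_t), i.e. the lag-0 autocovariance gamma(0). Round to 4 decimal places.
\gamma(0) = 4.4322

For an MA(q) process X_t = eps_t + sum_i theta_i eps_{t-i} with
Var(eps_t) = sigma^2, the variance is
  gamma(0) = sigma^2 * (1 + sum_i theta_i^2).
  sum_i theta_i^2 = (-0.636)^2 + (0.27)^2 = 0.404496 + 0.0729 = 0.477396.
  gamma(0) = 3 * (1 + 0.477396) = 3 * 1.477396 = 4.432188, which rounds to 4.4322.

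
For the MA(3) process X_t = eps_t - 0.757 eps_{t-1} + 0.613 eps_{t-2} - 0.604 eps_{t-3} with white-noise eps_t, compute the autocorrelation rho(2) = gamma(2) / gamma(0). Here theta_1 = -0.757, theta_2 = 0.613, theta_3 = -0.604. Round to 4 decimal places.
\rho(2) = 0.4626

For an MA(q) process with theta_0 = 1, the autocovariance is
  gamma(k) = sigma^2 * sum_{i=0..q-k} theta_i * theta_{i+k},
and rho(k) = gamma(k) / gamma(0). Sigma^2 cancels.
  numerator   = (1)*(0.613) + (-0.757)*(-0.604) = 1.070228.
  denominator = (1)^2 + (-0.757)^2 + (0.613)^2 + (-0.604)^2 = 2.313634.
  rho(2) = 1.070228 / 2.313634 = 0.4626.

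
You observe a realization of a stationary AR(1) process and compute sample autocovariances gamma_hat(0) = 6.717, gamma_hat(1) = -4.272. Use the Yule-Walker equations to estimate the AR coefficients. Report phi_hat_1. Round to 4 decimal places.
\hat\phi_{1} = -0.6360

The Yule-Walker equations for an AR(p) process read, in matrix form,
  Gamma_p phi = r_p,   with   (Gamma_p)_{ij} = gamma(|i - j|),
                       (r_p)_i = gamma(i),   i,j = 1..p.
Substitute the sample gammas (Toeplitz matrix and right-hand side of size 1):
  Gamma_p = [[6.717]]
  r_p     = [-4.272]
With p = 1 this is the single equation gamma(0) phi_1 = gamma(1):
  phi_hat_1 = gamma(1) / gamma(0) = -4.272 / 6.717 = -0.6360.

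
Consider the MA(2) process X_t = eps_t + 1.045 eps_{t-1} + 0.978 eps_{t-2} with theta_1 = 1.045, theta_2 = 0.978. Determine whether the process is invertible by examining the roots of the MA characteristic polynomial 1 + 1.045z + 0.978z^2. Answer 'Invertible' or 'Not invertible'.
\text{Invertible}

The MA(q) characteristic polynomial is P(z) = 1 + 1.045z + 0.978z^2.
Invertibility requires all roots to lie outside the unit circle, i.e. |z| > 1 for every root.
Set 1 + (1.045) z + (0.978) z^2 = 0, i.e. a z^2 + b z + c = 0 with a = 0.978, b = 1.045, c = 1.
Discriminant D = b^2 - 4ac = (1.045)^2 - 4*(0.978)*1 = 1.092025 - (3.912) = -2.819975.
D < 0, so the roots are the complex-conjugate pair z = (-b +/- i sqrt(-D)) / (2a) = -0.5343 +/- 0.8585i.
For a conjugate pair |z|^2 = z * conj(z) = (product of roots) = c/a = 1/(0.978) = 1.022495, so |z| = sqrt(1.022495) = 1.0112 for both roots.
Moduli of all roots: 1.0112, 1.0112.
All moduli strictly greater than 1? Yes.
Verdict: Invertible.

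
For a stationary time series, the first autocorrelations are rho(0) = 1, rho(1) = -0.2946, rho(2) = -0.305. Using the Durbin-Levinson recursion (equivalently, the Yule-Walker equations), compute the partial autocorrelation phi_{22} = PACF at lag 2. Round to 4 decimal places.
\phi_{22} = -0.4290

The PACF at lag k is phi_{kk}, the last component of the solution
to the Yule-Walker system G_k phi = r_k where
  (G_k)_{ij} = rho(|i - j|), (r_k)_i = rho(i), i,j = 1..k.
Equivalently, Durbin-Levinson gives phi_{kk} iteratively:
  phi_{11} = rho(1)
  phi_{kk} = [rho(k) - sum_{j=1..k-1} phi_{k-1,j} rho(k-j)]
            / [1 - sum_{j=1..k-1} phi_{k-1,j} rho(j)],
  phi_{k,j} = phi_{k-1,j} - phi_{kk} phi_{k-1,k-j},  j = 1..k-1.
Step k = 1:
  phi_11 = rho(1) = -0.2946.
Step k = 2:
  phi_22 = [rho(2) - phi_11 rho(1)] / [1 - phi_11 rho(1)] = [-0.305 - (-0.2946)(-0.2946)] / [1 - (-0.2946)(-0.2946)]
         = -0.39178916 / 0.91321084 = -0.429.
Therefore phi_{22} = -0.4290.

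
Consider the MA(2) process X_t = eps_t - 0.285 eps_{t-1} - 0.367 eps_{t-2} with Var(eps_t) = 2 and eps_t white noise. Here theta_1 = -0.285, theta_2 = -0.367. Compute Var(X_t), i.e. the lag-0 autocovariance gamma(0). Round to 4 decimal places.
\gamma(0) = 2.4318

For an MA(q) process X_t = eps_t + sum_i theta_i eps_{t-i} with
Var(eps_t) = sigma^2, the variance is
  gamma(0) = sigma^2 * (1 + sum_i theta_i^2).
  sum_i theta_i^2 = (-0.285)^2 + (-0.367)^2 = 0.081225 + 0.134689 = 0.215914.
  gamma(0) = 2 * (1 + 0.215914) = 2 * 1.215914 = 2.431828, which rounds to 2.4318.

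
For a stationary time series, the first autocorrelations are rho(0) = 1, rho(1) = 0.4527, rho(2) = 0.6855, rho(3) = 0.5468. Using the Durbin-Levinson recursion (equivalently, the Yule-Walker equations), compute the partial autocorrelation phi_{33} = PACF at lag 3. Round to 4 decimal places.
\phi_{33} = 0.2981

The PACF at lag k is phi_{kk}, the last component of the solution
to the Yule-Walker system G_k phi = r_k where
  (G_k)_{ij} = rho(|i - j|), (r_k)_i = rho(i), i,j = 1..k.
Equivalently, Durbin-Levinson gives phi_{kk} iteratively:
  phi_{11} = rho(1)
  phi_{kk} = [rho(k) - sum_{j=1..k-1} phi_{k-1,j} rho(k-j)]
            / [1 - sum_{j=1..k-1} phi_{k-1,j} rho(j)],
  phi_{k,j} = phi_{k-1,j} - phi_{kk} phi_{k-1,k-j},  j = 1..k-1.
Step k = 1:
  phi_11 = rho(1) = 0.4527.
Step k = 2:
  phi_22 = [rho(2) - phi_11 rho(1)] / [1 - phi_11 rho(1)] = [0.6855 - (0.4527)(0.4527)] / [1 - (0.4527)(0.4527)]
         = 0.48056271 / 0.79506271 = 0.604434.
  Update: phi_21 = phi_11 - phi_22 phi_11 = 0.4527 - (0.604434)(0.4527) = 0.179073.
Step k = 3:
  phi_33 = [rho(3) - phi_21 rho(2) - phi_22 rho(1)] / [1 - phi_21 rho(1) - phi_22 rho(2)]
    numerator   = 0.5468 - (0.179073)(0.6855) - (0.604434)(0.4527) = 0.15041841
    denominator = 1 - (0.179073)(0.4527) - (0.604434)(0.6855) = 0.5045944
  phi_33 = 0.15041841 / 0.5045944 = 0.2981.
Therefore phi_{33} = 0.2981.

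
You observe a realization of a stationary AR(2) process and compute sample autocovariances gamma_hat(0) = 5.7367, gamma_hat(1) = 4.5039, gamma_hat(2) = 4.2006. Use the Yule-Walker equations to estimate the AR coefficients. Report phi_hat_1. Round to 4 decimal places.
\hat\phi_{1} = 0.5480

The Yule-Walker equations for an AR(p) process read, in matrix form,
  Gamma_p phi = r_p,   with   (Gamma_p)_{ij} = gamma(|i - j|),
                       (r_p)_i = gamma(i),   i,j = 1..p.
Substitute the sample gammas (Toeplitz matrix and right-hand side of size 2):
  Gamma_p = [[5.7367, 4.5039], [4.5039, 5.7367]]
  r_p     = [4.5039, 4.2006]
Written out:
  5.7367 phi_1 + 4.5039 phi_2 = 4.5039
  4.5039 phi_1 + 5.7367 phi_2 = 4.2006
Solve by Cramer's rule:
  det = gamma(0)^2 - gamma(1)^2 = (5.7367)^2 - (4.5039)^2 = 32.90972689 - 20.28511521 = 12.62461168
  phi_hat_1 = [gamma(1) gamma(0) - gamma(1) gamma(2)] / det = [(4.5039)(5.7367) - (4.5039)(4.2006)] / 12.62461168 = 6.91844079 / 12.62461168 = 0.548
  phi_hat_2 = [gamma(0) gamma(2) - gamma(1)^2] / det = [(5.7367)(4.2006) - (4.5039)^2] / 12.62461168 = 3.81246681 / 12.62461168 = 0.302
So phi_hat = [0.5480, 0.3020].
Therefore phi_hat_1 = 0.5480.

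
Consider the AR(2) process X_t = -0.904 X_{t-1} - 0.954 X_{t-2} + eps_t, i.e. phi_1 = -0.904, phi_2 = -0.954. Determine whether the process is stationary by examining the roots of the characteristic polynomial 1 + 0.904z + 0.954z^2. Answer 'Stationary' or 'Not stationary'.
\text{Stationary}

The AR(p) characteristic polynomial is P(z) = 1 + 0.904z + 0.954z^2.
Stationarity requires all roots to lie outside the unit circle, i.e. |z| > 1 for every root.
Set 1 + (0.904) z + (0.954) z^2 = 0, i.e. a z^2 + b z + c = 0 with a = 0.954, b = 0.904, c = 1.
Discriminant D = b^2 - 4ac = (0.904)^2 - 4*(0.954)*1 = 0.817216 - (3.816) = -2.998784.
D < 0, so the roots are the complex-conjugate pair z = (-b +/- i sqrt(-D)) / (2a) = -0.4738 +/- 0.9076i.
For a conjugate pair |z|^2 = z * conj(z) = (product of roots) = c/a = 1/(0.954) = 1.048218, so |z| = sqrt(1.048218) = 1.0238 for both roots.
Moduli of all roots: 1.0238, 1.0238.
All moduli strictly greater than 1? Yes.
Verdict: Stationary.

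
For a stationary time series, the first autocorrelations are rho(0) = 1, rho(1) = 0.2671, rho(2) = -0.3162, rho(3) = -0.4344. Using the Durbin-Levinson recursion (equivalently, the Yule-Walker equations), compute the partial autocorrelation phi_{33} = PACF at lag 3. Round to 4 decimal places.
\phi_{33} = -0.2650

The PACF at lag k is phi_{kk}, the last component of the solution
to the Yule-Walker system G_k phi = r_k where
  (G_k)_{ij} = rho(|i - j|), (r_k)_i = rho(i), i,j = 1..k.
Equivalently, Durbin-Levinson gives phi_{kk} iteratively:
  phi_{11} = rho(1)
  phi_{kk} = [rho(k) - sum_{j=1..k-1} phi_{k-1,j} rho(k-j)]
            / [1 - sum_{j=1..k-1} phi_{k-1,j} rho(j)],
  phi_{k,j} = phi_{k-1,j} - phi_{kk} phi_{k-1,k-j},  j = 1..k-1.
Step k = 1:
  phi_11 = rho(1) = 0.2671.
Step k = 2:
  phi_22 = [rho(2) - phi_11 rho(1)] / [1 - phi_11 rho(1)] = [-0.3162 - (0.2671)(0.2671)] / [1 - (0.2671)(0.2671)]
         = -0.38754241 / 0.92865759 = -0.417315.
  Update: phi_21 = phi_11 - phi_22 phi_11 = 0.2671 - (-0.417315)(0.2671) = 0.378565.
Step k = 3:
  phi_33 = [rho(3) - phi_21 rho(2) - phi_22 rho(1)] / [1 - phi_21 rho(1) - phi_22 rho(2)]
    numerator   = -0.4344 - (0.378565)(-0.3162) - (-0.417315)(0.2671) = -0.20323309
    denominator = 1 - (0.378565)(0.2671) - (-0.417315)(-0.3162) = 0.76693047
  phi_33 = -0.20323309 / 0.76693047 = -0.265.
Therefore phi_{33} = -0.2650.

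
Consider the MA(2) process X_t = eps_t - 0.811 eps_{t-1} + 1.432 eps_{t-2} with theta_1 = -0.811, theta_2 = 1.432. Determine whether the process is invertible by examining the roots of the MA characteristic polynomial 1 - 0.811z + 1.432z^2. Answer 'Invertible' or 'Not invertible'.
\text{Not invertible}

The MA(q) characteristic polynomial is P(z) = 1 - 0.811z + 1.432z^2.
Invertibility requires all roots to lie outside the unit circle, i.e. |z| > 1 for every root.
Set 1 + (-0.811) z + (1.432) z^2 = 0, i.e. a z^2 + b z + c = 0 with a = 1.432, b = -0.811, c = 1.
Discriminant D = b^2 - 4ac = (-0.811)^2 - 4*(1.432)*1 = 0.657721 - (5.728) = -5.070279.
D < 0, so the roots are the complex-conjugate pair z = (-b +/- i sqrt(-D)) / (2a) = 0.2832 +/- 0.7862i.
For a conjugate pair |z|^2 = z * conj(z) = (product of roots) = c/a = 1/(1.432) = 0.698324, so |z| = sqrt(0.698324) = 0.8357 for both roots.
Moduli of all roots: 0.8357, 0.8357.
All moduli strictly greater than 1? No.
Verdict: Not invertible.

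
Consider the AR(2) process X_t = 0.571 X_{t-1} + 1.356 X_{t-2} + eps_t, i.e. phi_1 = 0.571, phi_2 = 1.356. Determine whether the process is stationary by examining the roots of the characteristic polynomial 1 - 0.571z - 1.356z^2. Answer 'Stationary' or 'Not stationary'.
\text{Not stationary}

The AR(p) characteristic polynomial is P(z) = 1 - 0.571z - 1.356z^2.
Stationarity requires all roots to lie outside the unit circle, i.e. |z| > 1 for every root.
Set 1 + (-0.571) z + (-1.356) z^2 = 0, i.e. a z^2 + b z + c = 0 with a = -1.356, b = -0.571, c = 1.
Discriminant D = b^2 - 4ac = (-0.571)^2 - 4*(-1.356)*1 = 0.326041 - (-5.424) = 5.750041.
D >= 0, so the roots are real: z = (-b +/- sqrt(D)) / (2a) = (0.571 +/- 2.397924) / (-2.712).
  z_1 = (0.571 + 2.397924) / (-2.712) = -1.0947,   |z_1| = 1.0947.
  z_2 = (0.571 - 2.397924) / (-2.712) = 0.6736,   |z_2| = 0.6736.
Moduli of all roots: 1.0947, 0.6736.
All moduli strictly greater than 1? No.
Verdict: Not stationary.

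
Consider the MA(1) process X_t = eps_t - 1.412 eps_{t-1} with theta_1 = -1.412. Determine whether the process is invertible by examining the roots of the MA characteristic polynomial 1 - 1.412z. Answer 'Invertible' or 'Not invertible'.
\text{Not invertible}

The MA(q) characteristic polynomial is P(z) = 1 - 1.412z.
Invertibility requires all roots to lie outside the unit circle, i.e. |z| > 1 for every root.
This is linear in z: 1 + (-1.412) z = 0  =>  z = -1/(-1.412) = 0.708215,  |z| = 0.708215.
Moduli of all roots: 0.7082.
All moduli strictly greater than 1? No.
Verdict: Not invertible.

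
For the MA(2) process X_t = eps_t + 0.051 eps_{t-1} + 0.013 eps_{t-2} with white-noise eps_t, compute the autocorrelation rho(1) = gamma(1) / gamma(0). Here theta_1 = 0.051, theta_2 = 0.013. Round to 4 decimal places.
\rho(1) = 0.0515

For an MA(q) process with theta_0 = 1, the autocovariance is
  gamma(k) = sigma^2 * sum_{i=0..q-k} theta_i * theta_{i+k},
and rho(k) = gamma(k) / gamma(0). Sigma^2 cancels.
  numerator   = (1)*(0.051) + (0.051)*(0.013) = 0.051663.
  denominator = (1)^2 + (0.051)^2 + (0.013)^2 = 1.00277.
  rho(1) = 0.051663 / 1.00277 = 0.0515.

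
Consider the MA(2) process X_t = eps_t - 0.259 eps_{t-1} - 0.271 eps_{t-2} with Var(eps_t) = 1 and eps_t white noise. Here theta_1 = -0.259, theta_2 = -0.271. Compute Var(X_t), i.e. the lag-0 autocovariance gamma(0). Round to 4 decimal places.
\gamma(0) = 1.1405

For an MA(q) process X_t = eps_t + sum_i theta_i eps_{t-i} with
Var(eps_t) = sigma^2, the variance is
  gamma(0) = sigma^2 * (1 + sum_i theta_i^2).
  sum_i theta_i^2 = (-0.259)^2 + (-0.271)^2 = 0.067081 + 0.073441 = 0.140522.
  gamma(0) = 1 * (1 + 0.140522) = 1 * 1.140522 = 1.140522, which rounds to 1.1405.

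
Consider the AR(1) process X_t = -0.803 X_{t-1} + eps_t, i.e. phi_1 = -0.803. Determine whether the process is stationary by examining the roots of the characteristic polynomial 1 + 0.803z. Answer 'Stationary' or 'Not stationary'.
\text{Stationary}

The AR(p) characteristic polynomial is P(z) = 1 + 0.803z.
Stationarity requires all roots to lie outside the unit circle, i.e. |z| > 1 for every root.
This is linear in z: 1 + (0.803) z = 0  =>  z = -1/(0.803) = -1.24533,  |z| = 1.24533.
Moduli of all roots: 1.2453.
All moduli strictly greater than 1? Yes.
Verdict: Stationary.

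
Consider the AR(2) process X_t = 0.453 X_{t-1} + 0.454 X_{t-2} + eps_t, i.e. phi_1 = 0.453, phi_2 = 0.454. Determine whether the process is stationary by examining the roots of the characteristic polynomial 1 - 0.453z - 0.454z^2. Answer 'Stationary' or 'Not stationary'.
\text{Stationary}

The AR(p) characteristic polynomial is P(z) = 1 - 0.453z - 0.454z^2.
Stationarity requires all roots to lie outside the unit circle, i.e. |z| > 1 for every root.
Set 1 + (-0.453) z + (-0.454) z^2 = 0, i.e. a z^2 + b z + c = 0 with a = -0.454, b = -0.453, c = 1.
Discriminant D = b^2 - 4ac = (-0.453)^2 - 4*(-0.454)*1 = 0.205209 - (-1.816) = 2.021209.
D >= 0, so the roots are real: z = (-b +/- sqrt(D)) / (2a) = (0.453 +/- 1.421692) / (-0.908).
  z_1 = (0.453 + 1.421692) / (-0.908) = -2.0646,   |z_1| = 2.0646.
  z_2 = (0.453 - 1.421692) / (-0.908) = 1.0668,   |z_2| = 1.0668.
Moduli of all roots: 2.0646, 1.0668.
All moduli strictly greater than 1? Yes.
Verdict: Stationary.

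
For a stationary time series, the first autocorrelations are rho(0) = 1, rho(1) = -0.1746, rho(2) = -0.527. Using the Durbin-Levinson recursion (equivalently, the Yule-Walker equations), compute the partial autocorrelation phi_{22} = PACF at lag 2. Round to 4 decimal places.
\phi_{22} = -0.5750

The PACF at lag k is phi_{kk}, the last component of the solution
to the Yule-Walker system G_k phi = r_k where
  (G_k)_{ij} = rho(|i - j|), (r_k)_i = rho(i), i,j = 1..k.
Equivalently, Durbin-Levinson gives phi_{kk} iteratively:
  phi_{11} = rho(1)
  phi_{kk} = [rho(k) - sum_{j=1..k-1} phi_{k-1,j} rho(k-j)]
            / [1 - sum_{j=1..k-1} phi_{k-1,j} rho(j)],
  phi_{k,j} = phi_{k-1,j} - phi_{kk} phi_{k-1,k-j},  j = 1..k-1.
Step k = 1:
  phi_11 = rho(1) = -0.1746.
Step k = 2:
  phi_22 = [rho(2) - phi_11 rho(1)] / [1 - phi_11 rho(1)] = [-0.527 - (-0.1746)(-0.1746)] / [1 - (-0.1746)(-0.1746)]
         = -0.55748516 / 0.96951484 = -0.575.
Therefore phi_{22} = -0.5750.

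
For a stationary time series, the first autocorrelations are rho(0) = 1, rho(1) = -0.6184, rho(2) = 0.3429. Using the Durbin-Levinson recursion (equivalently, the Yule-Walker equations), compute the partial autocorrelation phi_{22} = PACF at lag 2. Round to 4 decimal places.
\phi_{22} = -0.0640

The PACF at lag k is phi_{kk}, the last component of the solution
to the Yule-Walker system G_k phi = r_k where
  (G_k)_{ij} = rho(|i - j|), (r_k)_i = rho(i), i,j = 1..k.
Equivalently, Durbin-Levinson gives phi_{kk} iteratively:
  phi_{11} = rho(1)
  phi_{kk} = [rho(k) - sum_{j=1..k-1} phi_{k-1,j} rho(k-j)]
            / [1 - sum_{j=1..k-1} phi_{k-1,j} rho(j)],
  phi_{k,j} = phi_{k-1,j} - phi_{kk} phi_{k-1,k-j},  j = 1..k-1.
Step k = 1:
  phi_11 = rho(1) = -0.6184.
Step k = 2:
  phi_22 = [rho(2) - phi_11 rho(1)] / [1 - phi_11 rho(1)] = [0.3429 - (-0.6184)(-0.6184)] / [1 - (-0.6184)(-0.6184)]
         = -0.03951856 / 0.61758144 = -0.064.
Therefore phi_{22} = -0.0640.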